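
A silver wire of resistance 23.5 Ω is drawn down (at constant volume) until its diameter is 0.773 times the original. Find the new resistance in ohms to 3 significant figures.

Volume constant ⇒ L' = L/r² with r = 0.773. R' = ρL'/A' = ρ(L/r²)/(πr²d₀²/4) = R/r⁴.
R' = 2.801 × 23.5 = 65.8 Ω

65.8 Ω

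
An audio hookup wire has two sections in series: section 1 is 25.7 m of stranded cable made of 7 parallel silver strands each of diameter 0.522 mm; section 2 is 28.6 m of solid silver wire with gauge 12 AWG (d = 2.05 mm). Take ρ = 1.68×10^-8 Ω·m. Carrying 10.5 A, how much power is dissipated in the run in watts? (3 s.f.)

47.8 W

Section 1: A_strand = π(2.6100e-04)² = 2.140e-07 m²; R₁ = ρL/(N·A_s) = (1.68×10^-8)(25.7)/(7×2.140e-07) = 0.2882 Ω
Section 2: A = π(2.05/2 mm)² = π(1.0250e-03 m)² = 3.301e-06 m²
R₂ = (1.68×10^-8)(28.6)/(3.301e-06) = 0.1456 Ω
R = R₁ + R₂ = 0.4338 Ω
P = I²R = (10.5)² × 0.4338 = 47.8 W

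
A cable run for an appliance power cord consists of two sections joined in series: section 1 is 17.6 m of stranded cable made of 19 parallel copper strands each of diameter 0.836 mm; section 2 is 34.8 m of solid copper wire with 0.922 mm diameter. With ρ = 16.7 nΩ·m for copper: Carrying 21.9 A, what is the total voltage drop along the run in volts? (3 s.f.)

19.7 V

ρ = 16.7 nΩ·m = 1.67×10^-8 Ω·m
Section 1: A_strand = π(4.1800e-04)² = 5.489e-07 m²; R₁ = ρL/(N·A_s) = (1.67×10^-8)(17.6)/(19×5.489e-07) = 0.02818 Ω
Section 2: A = π(d/2)² = π(4.6100e-04 m)² = 6.677e-07 m²
R₂ = (1.67×10^-8)(34.8)/(6.677e-07) = 0.8705 Ω
R = R₁ + R₂ = 0.8986 Ω
V = IR = 21.9 × 0.8986 = 19.7 V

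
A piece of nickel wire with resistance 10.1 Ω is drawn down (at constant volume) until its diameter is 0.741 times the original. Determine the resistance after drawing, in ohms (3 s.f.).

33.5 Ω

Volume constant ⇒ L' = L/r² with r = 0.741. R' = ρL'/A' = ρ(L/r²)/(πr²d₀²/4) = R/r⁴.
R' = 3.317 × 10.1 = 33.5 Ω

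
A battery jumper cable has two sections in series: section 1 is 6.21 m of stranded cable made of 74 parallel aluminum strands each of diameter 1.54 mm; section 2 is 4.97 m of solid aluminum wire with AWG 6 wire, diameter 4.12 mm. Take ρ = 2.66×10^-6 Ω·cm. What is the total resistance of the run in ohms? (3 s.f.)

0.0111 Ω

ρ = 2.66×10^-6 Ω·cm = 2.66×10^-8 Ω·m
Section 1: A_strand = π(7.7000e-04)² = 1.863e-06 m²; R₁ = ρL/(N·A_s) = (2.66×10^-8)(6.21)/(74×1.863e-06) = 0.001198 Ω
Section 2: A = π(4.12/2 mm)² = π(2.0600e-03 m)² = 1.333e-05 m²
R₂ = (2.66×10^-8)(4.97)/(1.333e-05) = 0.009916 Ω
R = R₁ + R₂ = 0.0111 Ω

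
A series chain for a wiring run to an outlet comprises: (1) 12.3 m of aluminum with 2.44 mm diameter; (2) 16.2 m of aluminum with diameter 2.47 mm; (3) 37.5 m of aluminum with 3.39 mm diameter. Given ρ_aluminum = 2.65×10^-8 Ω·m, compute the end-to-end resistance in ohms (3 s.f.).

Seg 1: A = π(d/2)² = π(1.2200e-03 m)² = 4.676e-06 m²
R_1 = (2.65×10^-8)(12.3)/(4.676e-06) = 0.06971 Ω
Seg 2: A = π(d/2)² = π(1.2350e-03 m)² = 4.792e-06 m²
R_2 = (2.65×10^-8)(16.2)/(4.792e-06) = 0.08959 Ω
Seg 3: A = π(d/2)² = π(1.6950e-03 m)² = 9.026e-06 m²
R_3 = (2.65×10^-8)(37.5)/(9.026e-06) = 0.1101 Ω
R_total = R_1 + R_2 + R_3 = 0.269 Ω

0.269 Ω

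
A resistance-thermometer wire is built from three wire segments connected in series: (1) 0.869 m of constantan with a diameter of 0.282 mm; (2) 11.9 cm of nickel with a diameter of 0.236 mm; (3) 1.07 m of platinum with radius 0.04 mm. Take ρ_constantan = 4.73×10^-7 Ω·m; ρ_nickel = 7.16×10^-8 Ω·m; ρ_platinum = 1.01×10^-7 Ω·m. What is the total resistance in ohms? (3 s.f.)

Seg 1: A = π(d/2)² = π(1.4100e-04 m)² = 6.246e-08 m²
R_1 = (4.73×10^-7)(0.869)/(6.246e-08) = 6.581 Ω
Seg 2: A = π(d/2)² = π(1.1800e-04 m)² = 4.374e-08 m²
R_2 = (7.16×10^-8)(0.119)/(4.374e-08) = 0.1948 Ω
Seg 3: A = πr² = π(4.0000e-05 m)² = 5.027e-09 m²
R_3 = (1.01×10^-7)(1.07)/(5.027e-09) = 21.5 Ω
R_total = R_1 + R_2 + R_3 = 28.3 Ω

28.3 Ω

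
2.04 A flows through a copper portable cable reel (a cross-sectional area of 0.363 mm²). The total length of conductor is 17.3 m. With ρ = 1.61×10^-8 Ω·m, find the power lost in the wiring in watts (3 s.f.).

3.19 W

A = 0.363 mm² = 3.630e-07 m²
R = ρL/A = (1.61×10^-8)(17.3)/(3.630e-07) = 0.7673 Ω
P = I²R = (2.04)² × 0.7673 = 3.19 W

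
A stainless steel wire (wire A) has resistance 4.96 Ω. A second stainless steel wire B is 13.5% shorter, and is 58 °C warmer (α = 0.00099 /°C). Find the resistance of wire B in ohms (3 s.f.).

R ∝ ρL/d² with ρ ∝ (1+αΔT), so R_B/R_A = (1 − 13.5/100) × (1 + 0.00099×58)
= 0.865 × 1.057 = 0.9147
R_B = 0.9147 × 4.96 = 4.54 Ω

4.54 Ω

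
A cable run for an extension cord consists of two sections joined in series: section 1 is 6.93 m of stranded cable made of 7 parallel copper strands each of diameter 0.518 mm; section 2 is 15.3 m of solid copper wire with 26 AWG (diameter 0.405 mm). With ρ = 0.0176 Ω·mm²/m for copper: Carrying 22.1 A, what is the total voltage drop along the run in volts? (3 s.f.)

48.0 V

ρ = 0.0176 Ω·mm²/m = 1.76×10^-8 Ω·m
Section 1: A_strand = π(2.5900e-04)² = 2.107e-07 m²; R₁ = ρL/(N·A_s) = (1.76×10^-8)(6.93)/(7×2.107e-07) = 0.08268 Ω
Section 2: A = π(0.405/2 mm)² = π(2.0250e-04 m)² = 1.288e-07 m²
R₂ = (1.76×10^-8)(15.3)/(1.288e-07) = 2.09 Ω
R = R₁ + R₂ = 2.173 Ω
V = IR = 22.1 × 2.173 = 48.0 V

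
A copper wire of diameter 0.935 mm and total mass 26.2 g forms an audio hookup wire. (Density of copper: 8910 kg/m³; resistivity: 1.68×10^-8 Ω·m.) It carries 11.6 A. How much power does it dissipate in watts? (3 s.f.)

A = π(d/2)² = π(4.6750e-04 m)² = 6.8661e-07 m²
L = m/(density·A) = 0.0262/(8910×6.8661e-07) = 4.283 m
R = ρL/A = (1.68×10^-8)(4.283)/(6.8661e-07) = 0.1048 Ω
P = I²R = (11.6)² × 0.1048 = 14.1 W

14.1 W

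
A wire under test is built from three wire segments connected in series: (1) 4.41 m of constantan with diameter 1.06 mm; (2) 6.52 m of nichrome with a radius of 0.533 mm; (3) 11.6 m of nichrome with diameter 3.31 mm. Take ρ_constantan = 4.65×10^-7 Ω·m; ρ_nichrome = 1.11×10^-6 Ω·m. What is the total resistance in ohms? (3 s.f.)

11.9 Ω

Seg 1: A = π(d/2)² = π(5.3000e-04 m)² = 8.825e-07 m²
R_1 = (4.65×10^-7)(4.41)/(8.825e-07) = 2.324 Ω
Seg 2: A = πr² = π(5.3300e-04 m)² = 8.925e-07 m²
R_2 = (1.11×10^-6)(6.52)/(8.925e-07) = 8.109 Ω
Seg 3: A = π(d/2)² = π(1.6550e-03 m)² = 8.605e-06 m²
R_3 = (1.11×10^-6)(11.6)/(8.605e-06) = 1.496 Ω
R_total = R_1 + R_2 + R_3 = 11.9 Ω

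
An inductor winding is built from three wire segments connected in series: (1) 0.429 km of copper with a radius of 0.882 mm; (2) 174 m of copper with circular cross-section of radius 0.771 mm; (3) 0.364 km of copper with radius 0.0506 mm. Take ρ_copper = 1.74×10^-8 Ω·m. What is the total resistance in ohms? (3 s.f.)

Seg 1: A = πr² = π(8.8200e-04 m)² = 2.444e-06 m²
R_1 = (1.74×10^-8)(429)/(2.444e-06) = 3.054 Ω
Seg 2: A = πr² = π(7.7100e-04 m)² = 1.867e-06 m²
R_2 = (1.74×10^-8)(174)/(1.867e-06) = 1.621 Ω
Seg 3: A = πr² = π(5.0600e-05 m)² = 8.044e-09 m²
R_3 = (1.74×10^-8)(364)/(8.044e-09) = 787.4 Ω
R_total = R_1 + R_2 + R_3 = 792 Ω

792 Ω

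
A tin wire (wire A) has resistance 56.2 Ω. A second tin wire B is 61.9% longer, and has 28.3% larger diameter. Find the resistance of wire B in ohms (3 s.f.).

55.3 Ω

R ∝ L/d², so R_B/R_A = (1 + 61.9/100) × (1 + 28.3/100)⁻²
= 1.619 × 0.6075 = 0.9835
R_B = 0.9835 × 56.2 = 55.3 Ω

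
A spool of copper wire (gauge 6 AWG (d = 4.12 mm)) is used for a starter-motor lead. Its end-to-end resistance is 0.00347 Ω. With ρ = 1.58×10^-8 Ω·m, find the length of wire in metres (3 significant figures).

2.93 m

A = π(4.12/2 mm)² = π(2.0600e-03 m)² = 1.333e-05 m²
L = RA/ρ = (0.00347)(1.333e-05)/(1.58×10^-8) = 2.93 m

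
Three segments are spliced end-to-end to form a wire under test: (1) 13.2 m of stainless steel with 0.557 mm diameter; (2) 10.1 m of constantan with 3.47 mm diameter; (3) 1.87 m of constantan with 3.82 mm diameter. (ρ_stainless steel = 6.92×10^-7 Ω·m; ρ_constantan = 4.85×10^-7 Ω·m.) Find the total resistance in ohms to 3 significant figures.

Seg 1: A = π(d/2)² = π(2.7850e-04 m)² = 2.437e-07 m²
R_1 = (6.92×10^-7)(13.2)/(2.437e-07) = 37.49 Ω
Seg 2: A = π(d/2)² = π(1.7350e-03 m)² = 9.457e-06 m²
R_2 = (4.85×10^-7)(10.1)/(9.457e-06) = 0.518 Ω
Seg 3: A = π(d/2)² = π(1.9100e-03 m)² = 1.146e-05 m²
R_3 = (4.85×10^-7)(1.87)/(1.146e-05) = 0.07913 Ω
R_total = R_1 + R_2 + R_3 = 38.1 Ω

38.1 Ω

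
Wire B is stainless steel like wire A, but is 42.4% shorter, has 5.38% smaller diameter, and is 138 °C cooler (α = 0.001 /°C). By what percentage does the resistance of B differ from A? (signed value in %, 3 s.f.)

R ∝ ρL/d² with ρ ∝ (1+αΔT), so R_B/R_A = (1 − 42.4/100) × (1 − 5.38/100)⁻² × (1 − 0.001×138)
= 0.576 × 1.117 × 0.862 = 0.5546
(R_B − R_A)/R_A = 0.5546 − 1 = -44.5%

-44.5%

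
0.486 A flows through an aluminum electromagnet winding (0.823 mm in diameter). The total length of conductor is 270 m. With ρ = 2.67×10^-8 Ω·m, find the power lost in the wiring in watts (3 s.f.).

A = π(d/2)² = π(4.1150e-04 m)² = 5.320e-07 m²
R = ρL/A = (2.67×10^-8)(270)/(5.320e-07) = 13.55 Ω
P = I²R = (0.486)² × 13.55 = 3.20 W

3.20 W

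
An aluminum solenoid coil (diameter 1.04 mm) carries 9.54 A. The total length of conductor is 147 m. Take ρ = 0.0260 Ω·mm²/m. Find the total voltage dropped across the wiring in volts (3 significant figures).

42.9 V

ρ = 0.0260 Ω·mm²/m = 2.60×10^-8 Ω·m
A = π(d/2)² = π(5.2000e-04 m)² = 8.495e-07 m²
R = ρL/A = (2.60×10^-8)(147)/(8.495e-07) = 4.499 Ω
V = IR = 9.54 × 4.499 = 42.9 V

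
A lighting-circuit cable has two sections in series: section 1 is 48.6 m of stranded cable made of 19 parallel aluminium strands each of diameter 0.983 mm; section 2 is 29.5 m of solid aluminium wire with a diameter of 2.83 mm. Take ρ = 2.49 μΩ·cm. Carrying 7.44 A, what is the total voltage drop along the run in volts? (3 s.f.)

1.49 V

ρ = 2.49 μΩ·cm = 2.49×10^-8 Ω·m
Section 1: A_strand = π(4.9150e-04)² = 7.589e-07 m²; R₁ = ρL/(N·A_s) = (2.49×10^-8)(48.6)/(19×7.589e-07) = 0.08392 Ω
Section 2: A = π(d/2)² = π(1.4150e-03 m)² = 6.290e-06 m²
R₂ = (2.49×10^-8)(29.5)/(6.290e-06) = 0.1168 Ω
R = R₁ + R₂ = 0.2007 Ω
V = IR = 7.44 × 0.2007 = 1.49 V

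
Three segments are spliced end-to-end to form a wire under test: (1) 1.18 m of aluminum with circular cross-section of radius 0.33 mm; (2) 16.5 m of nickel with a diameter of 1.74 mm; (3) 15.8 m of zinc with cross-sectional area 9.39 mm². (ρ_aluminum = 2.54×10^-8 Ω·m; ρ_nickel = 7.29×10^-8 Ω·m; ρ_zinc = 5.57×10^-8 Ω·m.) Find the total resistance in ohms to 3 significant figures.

Seg 1: A = πr² = π(3.3000e-04 m)² = 3.421e-07 m²
R_1 = (2.54×10^-8)(1.18)/(3.421e-07) = 0.08761 Ω
Seg 2: A = π(d/2)² = π(8.7000e-04 m)² = 2.378e-06 m²
R_2 = (7.29×10^-8)(16.5)/(2.378e-06) = 0.5059 Ω
Seg 3: A = 9.39 mm² = 9.390e-06 m²
R_3 = (5.57×10^-8)(15.8)/(9.390e-06) = 0.09372 Ω
R_total = R_1 + R_2 + R_3 = 0.687 Ω

0.687 Ω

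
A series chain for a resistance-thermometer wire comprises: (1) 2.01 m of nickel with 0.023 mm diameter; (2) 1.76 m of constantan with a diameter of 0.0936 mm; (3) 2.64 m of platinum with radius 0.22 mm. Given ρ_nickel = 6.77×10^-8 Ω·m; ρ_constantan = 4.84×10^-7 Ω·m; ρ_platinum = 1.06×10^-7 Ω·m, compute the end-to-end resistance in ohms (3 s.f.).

453 Ω

Seg 1: A = π(d/2)² = π(1.1500e-05 m)² = 4.155e-10 m²
R_1 = (6.77×10^-8)(2.01)/(4.155e-10) = 327.5 Ω
Seg 2: A = π(d/2)² = π(4.6800e-05 m)² = 6.881e-09 m²
R_2 = (4.84×10^-7)(1.76)/(6.881e-09) = 123.8 Ω
Seg 3: A = πr² = π(2.2000e-04 m)² = 1.521e-07 m²
R_3 = (1.06×10^-7)(2.64)/(1.521e-07) = 1.84 Ω
R_total = R_1 + R_2 + R_3 = 453 Ω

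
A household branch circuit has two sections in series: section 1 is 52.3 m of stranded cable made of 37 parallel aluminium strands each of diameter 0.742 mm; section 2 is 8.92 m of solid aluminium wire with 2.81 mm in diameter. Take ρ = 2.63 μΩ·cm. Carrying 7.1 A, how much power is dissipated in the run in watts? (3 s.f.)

6.24 W

ρ = 2.63 μΩ·cm = 2.63×10^-8 Ω·m
Section 1: A_strand = π(3.7100e-04)² = 4.324e-07 m²; R₁ = ρL/(N·A_s) = (2.63×10^-8)(52.3)/(37×4.324e-07) = 0.08597 Ω
Section 2: A = π(d/2)² = π(1.4050e-03 m)² = 6.202e-06 m²
R₂ = (2.63×10^-8)(8.92)/(6.202e-06) = 0.03783 Ω
R = R₁ + R₂ = 0.1238 Ω
P = I²R = (7.1)² × 0.1238 = 6.24 W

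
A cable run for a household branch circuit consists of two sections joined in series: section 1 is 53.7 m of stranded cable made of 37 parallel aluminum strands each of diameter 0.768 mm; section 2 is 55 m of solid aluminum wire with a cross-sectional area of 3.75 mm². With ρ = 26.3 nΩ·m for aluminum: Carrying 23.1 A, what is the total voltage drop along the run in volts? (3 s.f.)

ρ = 26.3 nΩ·m = 2.63×10^-8 Ω·m
Section 1: A_strand = π(3.8400e-04)² = 4.632e-07 m²; R₁ = ρL/(N·A_s) = (2.63×10^-8)(53.7)/(37×4.632e-07) = 0.0824 Ω
Section 2: A = 3.75 mm² = 3.750e-06 m²
R₂ = (2.63×10^-8)(55)/(3.750e-06) = 0.3857 Ω
R = R₁ + R₂ = 0.4681 Ω
V = IR = 23.1 × 0.4681 = 10.8 V

10.8 V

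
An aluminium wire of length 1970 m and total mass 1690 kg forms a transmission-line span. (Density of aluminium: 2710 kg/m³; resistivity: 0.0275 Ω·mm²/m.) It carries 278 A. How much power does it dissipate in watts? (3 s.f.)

ρ = 0.0275 Ω·mm²/m = 2.75×10^-8 Ω·m
A = m/(density·L) = 1690/(2710×1970) = 3.1656e-04 m²
R = ρL/A = (2.75×10^-8)(1970)/(3.1656e-04) = 0.1711 Ω
P = I²R = (278)² × 0.1711 = 13200 W

13200 W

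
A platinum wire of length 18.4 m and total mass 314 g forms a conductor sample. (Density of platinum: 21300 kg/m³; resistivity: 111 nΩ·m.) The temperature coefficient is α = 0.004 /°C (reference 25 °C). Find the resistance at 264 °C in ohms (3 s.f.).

4.99 Ω

ρ = 111 nΩ·m = 1.11×10^-7 Ω·m
A = m/(density·L) = 0.314/(21300×18.4) = 8.0118e-07 m²
R = ρL/A = (1.11×10^-7)(18.4)/(8.0118e-07) = 2.549 Ω
R(264 °C) = 2.549 × (1 + 0.004×239) = 4.99 Ω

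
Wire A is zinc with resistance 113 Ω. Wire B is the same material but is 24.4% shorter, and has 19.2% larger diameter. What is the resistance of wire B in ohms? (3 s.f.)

60.1 Ω

R ∝ L/d², so R_B/R_A = (1 − 24.4/100) × (1 + 19.2/100)⁻²
= 0.756 × 0.7038 = 0.5321
R_B = 0.5321 × 113 = 60.1 Ω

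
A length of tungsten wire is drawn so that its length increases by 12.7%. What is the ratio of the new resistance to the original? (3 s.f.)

k = 1 + 12.7/100 = 1.127; volume constant ⇒ A' = A/k, so R' = k²R.
Factor = 1.27

1.27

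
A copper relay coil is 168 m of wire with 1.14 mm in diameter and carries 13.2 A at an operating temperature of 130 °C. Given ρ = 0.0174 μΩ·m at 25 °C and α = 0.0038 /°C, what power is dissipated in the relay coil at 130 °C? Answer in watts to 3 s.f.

ρ = 0.0174 μΩ·m = 1.74×10^-8 Ω·m
A = π(d/2)² = π(5.7000e-04 m)² = 1.021e-06 m²
R₍25₎ = ρL/A = (1.74×10^-8)(168)/(1.021e-06) = 2.864 Ω
R₍130₎ = R₍25₎(1 + αΔT) = 2.864 × (1 + 0.0038×105) = 4.007 Ω
P = I²R = (13.2)² × 4.007 = 698 W

698 W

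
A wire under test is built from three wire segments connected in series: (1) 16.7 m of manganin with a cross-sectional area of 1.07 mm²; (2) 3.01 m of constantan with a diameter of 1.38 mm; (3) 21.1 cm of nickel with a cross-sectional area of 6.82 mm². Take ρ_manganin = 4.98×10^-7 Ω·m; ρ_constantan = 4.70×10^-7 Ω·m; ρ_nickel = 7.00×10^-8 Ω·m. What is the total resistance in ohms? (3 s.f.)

8.72 Ω

Seg 1: A = 1.07 mm² = 1.070e-06 m²
R_1 = (4.98×10^-7)(16.7)/(1.070e-06) = 7.773 Ω
Seg 2: A = π(d/2)² = π(6.9000e-04 m)² = 1.496e-06 m²
R_2 = (4.70×10^-7)(3.01)/(1.496e-06) = 0.9458 Ω
Seg 3: A = 6.82 mm² = 6.820e-06 m²
R_3 = (7.00×10^-8)(0.211)/(6.820e-06) = 0.002166 Ω
R_total = R_1 + R_2 + R_3 = 8.72 Ω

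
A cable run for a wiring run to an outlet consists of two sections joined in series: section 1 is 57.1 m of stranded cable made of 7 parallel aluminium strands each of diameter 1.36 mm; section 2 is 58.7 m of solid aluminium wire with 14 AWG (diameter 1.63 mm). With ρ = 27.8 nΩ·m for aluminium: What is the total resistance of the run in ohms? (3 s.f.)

0.938 Ω

ρ = 27.8 nΩ·m = 2.78×10^-8 Ω·m
Section 1: A_strand = π(6.8000e-04)² = 1.453e-06 m²; R₁ = ρL/(N·A_s) = (2.78×10^-8)(57.1)/(7×1.453e-06) = 0.1561 Ω
Section 2: A = π(1.63/2 mm)² = π(8.1500e-04 m)² = 2.087e-06 m²
R₂ = (2.78×10^-8)(58.7)/(2.087e-06) = 0.782 Ω
R = R₁ + R₂ = 0.938 Ω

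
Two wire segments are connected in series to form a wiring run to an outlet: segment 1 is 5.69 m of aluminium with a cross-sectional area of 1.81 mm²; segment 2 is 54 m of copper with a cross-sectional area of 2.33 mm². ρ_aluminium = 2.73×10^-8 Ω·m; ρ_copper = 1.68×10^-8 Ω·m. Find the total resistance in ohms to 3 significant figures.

0.475 Ω

Segment 1: A = 1.81 mm² = 1.810e-06 m²
R₁ = ρL/A = (2.73×10^-8)(5.69)/(1.810e-06) = 0.08582 Ω
Segment 2: A = 2.33 mm² = 2.330e-06 m²
R₂ = (1.68×10^-8)(54)/(2.330e-06) = 0.3894 Ω
R = R₁ + R₂ = 0.475 Ω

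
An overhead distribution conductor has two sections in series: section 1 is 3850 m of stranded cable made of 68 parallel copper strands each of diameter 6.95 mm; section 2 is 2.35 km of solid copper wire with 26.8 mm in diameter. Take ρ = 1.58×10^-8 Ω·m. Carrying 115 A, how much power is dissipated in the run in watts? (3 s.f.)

Section 1: A_strand = π(3.4750e-03)² = 3.794e-05 m²; R₁ = ρL/(N·A_s) = (1.58×10^-8)(3850)/(68×3.794e-05) = 0.02358 Ω
Section 2: A = π(d/2)² = π(1.3400e-02 m)² = 5.641e-04 m²
R₂ = (1.58×10^-8)(2350)/(5.641e-04) = 0.06582 Ω
R = R₁ + R₂ = 0.0894 Ω
P = I²R = (115)² × 0.0894 = 1180 W

1180 W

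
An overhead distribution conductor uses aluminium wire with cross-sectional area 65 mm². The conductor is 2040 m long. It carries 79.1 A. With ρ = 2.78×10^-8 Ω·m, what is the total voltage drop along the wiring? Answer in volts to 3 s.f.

A = 65 mm² = 6.500e-05 m²
R = ρL/A = (2.78×10^-8)(2040)/(6.500e-05) = 0.8725 Ω
V = IR = 79.1 × 0.8725 = 69.0 V

69.0 V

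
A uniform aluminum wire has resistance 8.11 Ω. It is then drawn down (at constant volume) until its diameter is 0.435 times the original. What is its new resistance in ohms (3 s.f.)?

Volume constant ⇒ L' = L/r² with r = 0.435. R' = ρL'/A' = ρ(L/r²)/(πr²d₀²/4) = R/r⁴.
R' = 27.93 × 8.11 = 226 Ω

226 Ω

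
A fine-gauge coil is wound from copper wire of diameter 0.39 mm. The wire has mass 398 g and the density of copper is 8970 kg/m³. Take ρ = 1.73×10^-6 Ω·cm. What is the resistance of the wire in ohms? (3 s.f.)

53.8 Ω

ρ = 1.73×10^-6 Ω·cm = 1.73×10^-8 Ω·m
A = π(d/2)² = π(1.9500e-04 m)² = 1.1946e-07 m²
L = m/(density·A) = 0.398/(8970×1.1946e-07) = 371.4 m
R = ρL/A = (1.73×10^-8)(371.4)/(1.1946e-07) = 53.8 Ω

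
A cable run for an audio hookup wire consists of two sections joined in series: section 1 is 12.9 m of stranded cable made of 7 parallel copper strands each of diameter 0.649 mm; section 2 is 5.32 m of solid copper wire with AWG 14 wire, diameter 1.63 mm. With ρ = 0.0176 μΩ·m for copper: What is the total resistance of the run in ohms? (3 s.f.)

0.143 Ω

ρ = 0.0176 μΩ·m = 1.76×10^-8 Ω·m
Section 1: A_strand = π(3.2450e-04)² = 3.308e-07 m²; R₁ = ρL/(N·A_s) = (1.76×10^-8)(12.9)/(7×3.308e-07) = 0.09804 Ω
Section 2: A = π(1.63/2 mm)² = π(8.1500e-04 m)² = 2.087e-06 m²
R₂ = (1.76×10^-8)(5.32)/(2.087e-06) = 0.04487 Ω
R = R₁ + R₂ = 0.143 Ω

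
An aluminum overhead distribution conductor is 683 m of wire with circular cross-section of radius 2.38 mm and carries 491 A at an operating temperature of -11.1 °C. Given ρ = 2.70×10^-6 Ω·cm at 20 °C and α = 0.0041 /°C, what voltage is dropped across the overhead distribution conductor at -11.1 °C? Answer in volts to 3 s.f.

ρ = 2.70×10^-6 Ω·cm = 2.70×10^-8 Ω·m
A = πr² = π(2.3800e-03 m)² = 1.780e-05 m²
R₍20₎ = ρL/A = (2.70×10^-8)(683)/(1.780e-05) = 1.036 Ω
R₍-11.1₎ = R₍20₎(1 + αΔT) = 1.036 × (1 + 0.0041×-31.1) = 0.9042 Ω
V = IR = 491 × 0.9042 = 444 V

444 V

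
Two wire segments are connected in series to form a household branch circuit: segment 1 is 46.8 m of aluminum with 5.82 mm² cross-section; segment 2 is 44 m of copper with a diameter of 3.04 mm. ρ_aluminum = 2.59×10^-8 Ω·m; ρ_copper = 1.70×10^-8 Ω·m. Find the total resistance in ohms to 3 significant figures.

0.311 Ω

Segment 1: A = 5.82 mm² = 5.820e-06 m²
R₁ = ρL/A = (2.59×10^-8)(46.8)/(5.820e-06) = 0.2083 Ω
Segment 2: A = π(d/2)² = π(1.5200e-03 m)² = 7.258e-06 m²
R₂ = (1.70×10^-8)(44)/(7.258e-06) = 0.1031 Ω
R = R₁ + R₂ = 0.311 Ω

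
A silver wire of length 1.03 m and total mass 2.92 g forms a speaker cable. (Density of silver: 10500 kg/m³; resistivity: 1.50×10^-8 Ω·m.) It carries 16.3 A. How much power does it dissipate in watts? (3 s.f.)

A = m/(density·L) = 0.00292/(10500×1.03) = 2.7000e-07 m²
R = ρL/A = (1.50×10^-8)(1.03)/(2.7000e-07) = 0.05722 Ω
P = I²R = (16.3)² × 0.05722 = 15.2 W

15.2 W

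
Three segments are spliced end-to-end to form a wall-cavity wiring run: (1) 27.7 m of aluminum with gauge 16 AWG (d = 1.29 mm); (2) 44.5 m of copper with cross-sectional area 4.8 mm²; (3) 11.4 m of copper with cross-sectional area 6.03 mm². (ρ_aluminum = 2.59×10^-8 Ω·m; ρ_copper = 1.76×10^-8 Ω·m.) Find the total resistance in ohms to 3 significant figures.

Seg 1: A = π(1.29/2 mm)² = π(6.4500e-04 m)² = 1.307e-06 m²
R_1 = (2.59×10^-8)(27.7)/(1.307e-06) = 0.5489 Ω
Seg 2: A = 4.8 mm² = 4.800e-06 m²
R_2 = (1.76×10^-8)(44.5)/(4.800e-06) = 0.1632 Ω
Seg 3: A = 6.03 mm² = 6.030e-06 m²
R_3 = (1.76×10^-8)(11.4)/(6.030e-06) = 0.03327 Ω
R_total = R_1 + R_2 + R_3 = 0.745 Ω

0.745 Ω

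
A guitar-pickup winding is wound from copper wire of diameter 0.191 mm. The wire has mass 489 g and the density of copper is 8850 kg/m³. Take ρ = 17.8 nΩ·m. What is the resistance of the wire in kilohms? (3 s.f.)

ρ = 17.8 nΩ·m = 1.78×10^-8 Ω·m
A = π(d/2)² = π(9.5500e-05 m)² = 2.8652e-08 m²
L = m/(density·A) = 0.489/(8850×2.8652e-08) = 1928 m
R = ρL/A = (1.78×10^-8)(1928)/(2.8652e-08) = 1.20 kΩ

1.20 kΩ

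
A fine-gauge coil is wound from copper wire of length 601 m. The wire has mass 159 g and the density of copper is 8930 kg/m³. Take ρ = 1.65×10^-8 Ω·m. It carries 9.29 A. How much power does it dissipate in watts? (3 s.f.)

A = m/(density·L) = 0.159/(8930×601) = 2.9626e-08 m²
R = ρL/A = (1.65×10^-8)(601)/(2.9626e-08) = 334.7 Ω
P = I²R = (9.29)² × 334.7 = 28900 W

28900 W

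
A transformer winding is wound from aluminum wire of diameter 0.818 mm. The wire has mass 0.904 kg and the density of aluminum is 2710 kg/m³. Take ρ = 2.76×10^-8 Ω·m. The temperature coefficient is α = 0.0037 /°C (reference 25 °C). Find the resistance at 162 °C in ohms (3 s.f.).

50.2 Ω

A = π(d/2)² = π(4.0900e-04 m)² = 5.2553e-07 m²
L = m/(density·A) = 0.904/(2710×5.2553e-07) = 634.7 m
R = ρL/A = (2.76×10^-8)(634.7)/(5.2553e-07) = 33.34 Ω
R(162 °C) = 33.34 × (1 + 0.0037×137) = 50.2 Ω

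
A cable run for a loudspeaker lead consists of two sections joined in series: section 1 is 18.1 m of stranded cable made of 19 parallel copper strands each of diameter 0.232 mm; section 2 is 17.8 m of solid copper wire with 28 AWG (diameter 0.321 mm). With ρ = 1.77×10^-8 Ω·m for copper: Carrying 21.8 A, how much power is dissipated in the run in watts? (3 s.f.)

Section 1: A_strand = π(1.1600e-04)² = 4.227e-08 m²; R₁ = ρL/(N·A_s) = (1.77×10^-8)(18.1)/(19×4.227e-08) = 0.3989 Ω
Section 2: A = π(0.321/2 mm)² = π(1.6050e-04 m)² = 8.093e-08 m²
R₂ = (1.77×10^-8)(17.8)/(8.093e-08) = 3.893 Ω
R = R₁ + R₂ = 4.292 Ω
P = I²R = (21.8)² × 4.292 = 2040 W

2040 W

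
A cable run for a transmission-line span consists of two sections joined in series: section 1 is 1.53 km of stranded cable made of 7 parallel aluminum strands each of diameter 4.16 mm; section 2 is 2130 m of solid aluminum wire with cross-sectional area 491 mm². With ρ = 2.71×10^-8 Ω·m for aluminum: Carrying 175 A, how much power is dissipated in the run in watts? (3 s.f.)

Section 1: A_strand = π(2.0800e-03)² = 1.359e-05 m²; R₁ = ρL/(N·A_s) = (2.71×10^-8)(1530)/(7×1.359e-05) = 0.4358 Ω
Section 2: A = 491 mm² = 4.910e-04 m²
R₂ = (2.71×10^-8)(2130)/(4.910e-04) = 0.1176 Ω
R = R₁ + R₂ = 0.5534 Ω
P = I²R = (175)² × 0.5534 = 16900 W

16900 W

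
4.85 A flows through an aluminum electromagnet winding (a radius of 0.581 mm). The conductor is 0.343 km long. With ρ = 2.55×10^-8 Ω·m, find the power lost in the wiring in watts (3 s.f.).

A = πr² = π(5.8100e-04 m)² = 1.060e-06 m²
R = ρL/A = (2.55×10^-8)(343)/(1.060e-06) = 8.248 Ω
P = I²R = (4.85)² × 8.248 = 194 W

194 W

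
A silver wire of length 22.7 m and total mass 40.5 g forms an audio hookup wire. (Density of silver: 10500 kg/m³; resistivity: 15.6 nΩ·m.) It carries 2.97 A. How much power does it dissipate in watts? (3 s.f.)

ρ = 15.6 nΩ·m = 1.56×10^-8 Ω·m
A = m/(density·L) = 0.0405/(10500×22.7) = 1.6992e-07 m²
R = ρL/A = (1.56×10^-8)(22.7)/(1.6992e-07) = 2.084 Ω
P = I²R = (2.97)² × 2.084 = 18.4 W

18.4 W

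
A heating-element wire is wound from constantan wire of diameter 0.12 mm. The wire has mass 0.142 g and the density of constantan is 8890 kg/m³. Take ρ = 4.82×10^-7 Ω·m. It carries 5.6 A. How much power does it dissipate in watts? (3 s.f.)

1890 W

A = π(d/2)² = π(6.0000e-05 m)² = 1.1310e-08 m²
L = m/(density·A) = 1.420×10^-4/(8890×1.1310e-08) = 1.412 m
R = ρL/A = (4.82×10^-7)(1.412)/(1.1310e-08) = 60.19 Ω
P = I²R = (5.6)² × 60.19 = 1890 W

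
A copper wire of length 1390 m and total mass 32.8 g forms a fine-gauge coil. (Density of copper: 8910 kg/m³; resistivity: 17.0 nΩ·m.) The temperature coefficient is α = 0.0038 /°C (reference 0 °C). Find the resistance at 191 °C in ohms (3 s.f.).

15400 Ω

ρ = 17.0 nΩ·m = 1.70×10^-8 Ω·m
A = m/(density·L) = 0.0328/(8910×1390) = 2.6484e-09 m²
R = ρL/A = (1.70×10^-8)(1390)/(2.6484e-09) = 8922 Ω
R(191 °C) = 8922 × (1 + 0.0038×191) = 15400 Ω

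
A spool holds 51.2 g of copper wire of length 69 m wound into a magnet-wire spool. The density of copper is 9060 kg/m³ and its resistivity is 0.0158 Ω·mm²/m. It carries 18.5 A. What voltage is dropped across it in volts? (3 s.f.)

ρ = 0.0158 Ω·mm²/m = 1.58×10^-8 Ω·m
A = m/(density·L) = 0.0512/(9060×69) = 8.1902e-08 m²
R = ρL/A = (1.58×10^-8)(69)/(8.1902e-08) = 13.31 Ω
V = IR = 18.5 × 13.31 = 246 V

246 V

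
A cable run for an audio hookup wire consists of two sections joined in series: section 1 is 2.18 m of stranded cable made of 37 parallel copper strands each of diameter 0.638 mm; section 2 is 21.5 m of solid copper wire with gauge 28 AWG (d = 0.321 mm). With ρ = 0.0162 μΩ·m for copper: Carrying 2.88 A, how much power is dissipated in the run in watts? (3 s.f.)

ρ = 0.0162 μΩ·m = 1.62×10^-8 Ω·m
Section 1: A_strand = π(3.1900e-04)² = 3.197e-07 m²; R₁ = ρL/(N·A_s) = (1.62×10^-8)(2.18)/(37×3.197e-07) = 0.002986 Ω
Section 2: A = π(0.321/2 mm)² = π(1.6050e-04 m)² = 8.093e-08 m²
R₂ = (1.62×10^-8)(21.5)/(8.093e-08) = 4.304 Ω
R = R₁ + R₂ = 4.307 Ω
P = I²R = (2.88)² × 4.307 = 35.7 W

35.7 W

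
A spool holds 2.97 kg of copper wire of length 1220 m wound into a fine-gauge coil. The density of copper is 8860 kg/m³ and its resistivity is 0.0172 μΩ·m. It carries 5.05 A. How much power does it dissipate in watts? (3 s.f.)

1950 W

ρ = 0.0172 μΩ·m = 1.72×10^-8 Ω·m
A = m/(density·L) = 2.97/(8860×1220) = 2.7477e-07 m²
R = ρL/A = (1.72×10^-8)(1220)/(2.7477e-07) = 76.37 Ω
P = I²R = (5.05)² × 76.37 = 1950 W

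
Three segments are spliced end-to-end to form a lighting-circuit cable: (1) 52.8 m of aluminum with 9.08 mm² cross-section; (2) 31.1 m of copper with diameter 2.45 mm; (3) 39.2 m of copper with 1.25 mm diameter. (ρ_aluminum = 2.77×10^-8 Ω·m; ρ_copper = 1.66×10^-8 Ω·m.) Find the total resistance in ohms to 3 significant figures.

0.801 Ω

Seg 1: A = 9.08 mm² = 9.080e-06 m²
R_1 = (2.77×10^-8)(52.8)/(9.080e-06) = 0.1611 Ω
Seg 2: A = π(d/2)² = π(1.2250e-03 m)² = 4.714e-06 m²
R_2 = (1.66×10^-8)(31.1)/(4.714e-06) = 0.1095 Ω
Seg 3: A = π(d/2)² = π(6.2500e-04 m)² = 1.227e-06 m²
R_3 = (1.66×10^-8)(39.2)/(1.227e-06) = 0.5303 Ω
R_total = R_1 + R_2 + R_3 = 0.801 Ω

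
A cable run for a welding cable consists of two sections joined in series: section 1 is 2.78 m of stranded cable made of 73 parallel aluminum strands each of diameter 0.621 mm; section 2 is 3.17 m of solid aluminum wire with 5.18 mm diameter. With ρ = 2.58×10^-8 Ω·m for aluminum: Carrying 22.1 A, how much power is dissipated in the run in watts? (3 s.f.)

Section 1: A_strand = π(3.1050e-04)² = 3.029e-07 m²; R₁ = ρL/(N·A_s) = (2.58×10^-8)(2.78)/(73×3.029e-07) = 0.003244 Ω
Section 2: A = π(d/2)² = π(2.5900e-03 m)² = 2.107e-05 m²
R₂ = (2.58×10^-8)(3.17)/(2.107e-05) = 0.003881 Ω
R = R₁ + R₂ = 0.007125 Ω
P = I²R = (22.1)² × 0.007125 = 3.48 W

3.48 W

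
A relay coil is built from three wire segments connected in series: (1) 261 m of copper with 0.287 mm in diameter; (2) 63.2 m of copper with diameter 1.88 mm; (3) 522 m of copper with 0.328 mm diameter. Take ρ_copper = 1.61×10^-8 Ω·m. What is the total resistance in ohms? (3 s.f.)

165 Ω

Seg 1: A = π(d/2)² = π(1.4350e-04 m)² = 6.469e-08 m²
R_1 = (1.61×10^-8)(261)/(6.469e-08) = 64.96 Ω
Seg 2: A = π(d/2)² = π(9.4000e-04 m)² = 2.776e-06 m²
R_2 = (1.61×10^-8)(63.2)/(2.776e-06) = 0.3666 Ω
Seg 3: A = π(d/2)² = π(1.6400e-04 m)² = 8.450e-08 m²
R_3 = (1.61×10^-8)(522)/(8.450e-08) = 99.46 Ω
R_total = R_1 + R_2 + R_3 = 165 Ω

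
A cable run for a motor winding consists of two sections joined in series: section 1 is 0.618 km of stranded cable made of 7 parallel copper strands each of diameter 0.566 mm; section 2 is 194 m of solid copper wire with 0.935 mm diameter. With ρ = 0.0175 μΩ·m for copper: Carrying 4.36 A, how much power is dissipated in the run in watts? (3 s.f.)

ρ = 0.0175 μΩ·m = 1.75×10^-8 Ω·m
Section 1: A_strand = π(2.8300e-04)² = 2.516e-07 m²; R₁ = ρL/(N·A_s) = (1.75×10^-8)(618)/(7×2.516e-07) = 6.141 Ω
Section 2: A = π(d/2)² = π(4.6750e-04 m)² = 6.866e-07 m²
R₂ = (1.75×10^-8)(194)/(6.866e-07) = 4.945 Ω
R = R₁ + R₂ = 11.09 Ω
P = I²R = (4.36)² × 11.09 = 211 W

211 W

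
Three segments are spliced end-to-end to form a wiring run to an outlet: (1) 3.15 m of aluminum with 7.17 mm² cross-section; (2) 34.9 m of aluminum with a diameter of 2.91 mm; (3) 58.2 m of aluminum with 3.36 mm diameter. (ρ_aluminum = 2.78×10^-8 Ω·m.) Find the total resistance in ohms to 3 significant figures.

0.341 Ω

Seg 1: A = 7.17 mm² = 7.170e-06 m²
R_1 = (2.78×10^-8)(3.15)/(7.170e-06) = 0.01221 Ω
Seg 2: A = π(d/2)² = π(1.4550e-03 m)² = 6.651e-06 m²
R_2 = (2.78×10^-8)(34.9)/(6.651e-06) = 0.1459 Ω
Seg 3: A = π(d/2)² = π(1.6800e-03 m)² = 8.867e-06 m²
R_3 = (2.78×10^-8)(58.2)/(8.867e-06) = 0.1825 Ω
R_total = R_1 + R_2 + R_3 = 0.341 Ω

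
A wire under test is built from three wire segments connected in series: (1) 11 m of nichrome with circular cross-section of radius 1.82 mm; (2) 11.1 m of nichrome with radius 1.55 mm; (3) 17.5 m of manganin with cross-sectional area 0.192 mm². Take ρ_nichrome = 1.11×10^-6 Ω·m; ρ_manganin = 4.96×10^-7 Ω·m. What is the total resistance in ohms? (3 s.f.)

Seg 1: A = πr² = π(1.8200e-03 m)² = 1.041e-05 m²
R_1 = (1.11×10^-6)(11)/(1.041e-05) = 1.173 Ω
Seg 2: A = πr² = π(1.5500e-03 m)² = 7.548e-06 m²
R_2 = (1.11×10^-6)(11.1)/(7.548e-06) = 1.632 Ω
Seg 3: A = 0.192 mm² = 1.920e-07 m²
R_3 = (4.96×10^-7)(17.5)/(1.920e-07) = 45.21 Ω
R_total = R_1 + R_2 + R_3 = 48.0 Ω

48.0 Ω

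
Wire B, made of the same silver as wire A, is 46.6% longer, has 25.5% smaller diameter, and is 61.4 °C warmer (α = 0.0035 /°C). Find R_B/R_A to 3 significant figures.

3.21

R ∝ ρL/d² with ρ ∝ (1+αΔT), so R_B/R_A = (1 + 46.6/100) × (1 − 25.5/100)⁻² × (1 + 0.0035×61.4)
= 1.466 × 1.802 × 1.215 = 3.21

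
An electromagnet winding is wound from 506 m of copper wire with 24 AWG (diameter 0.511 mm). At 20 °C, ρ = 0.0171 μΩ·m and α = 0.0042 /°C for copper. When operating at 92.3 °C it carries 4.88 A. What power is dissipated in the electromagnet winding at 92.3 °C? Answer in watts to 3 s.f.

ρ = 0.0171 μΩ·m = 1.71×10^-8 Ω·m
A = π(0.511/2 mm)² = π(2.5550e-04 m)² = 2.051e-07 m²
R₍20₎ = ρL/A = (1.71×10^-8)(506)/(2.051e-07) = 42.19 Ω
R₍92.3₎ = R₍20₎(1 + αΔT) = 42.19 × (1 + 0.0042×72.3) = 55 Ω
P = I²R = (4.88)² × 55 = 1310 W

1310 W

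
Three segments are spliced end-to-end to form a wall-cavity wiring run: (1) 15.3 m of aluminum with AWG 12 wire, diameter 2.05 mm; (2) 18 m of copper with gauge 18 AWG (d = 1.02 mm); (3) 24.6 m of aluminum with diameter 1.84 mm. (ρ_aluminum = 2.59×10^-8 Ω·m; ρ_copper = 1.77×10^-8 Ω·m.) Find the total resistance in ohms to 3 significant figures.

0.750 Ω

Seg 1: A = π(2.05/2 mm)² = π(1.0250e-03 m)² = 3.301e-06 m²
R_1 = (2.59×10^-8)(15.3)/(3.301e-06) = 0.1201 Ω
Seg 2: A = π(1.02/2 mm)² = π(5.1000e-04 m)² = 8.171e-07 m²
R_2 = (1.77×10^-8)(18)/(8.171e-07) = 0.3899 Ω
Seg 3: A = π(d/2)² = π(9.2000e-04 m)² = 2.659e-06 m²
R_3 = (2.59×10^-8)(24.6)/(2.659e-06) = 0.2396 Ω
R_total = R_1 + R_2 + R_3 = 0.750 Ω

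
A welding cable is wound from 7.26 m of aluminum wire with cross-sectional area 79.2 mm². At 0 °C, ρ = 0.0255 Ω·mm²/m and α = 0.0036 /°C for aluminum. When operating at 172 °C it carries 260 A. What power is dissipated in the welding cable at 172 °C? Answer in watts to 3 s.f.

ρ = 0.0255 Ω·mm²/m = 2.55×10^-8 Ω·m
A = 79.2 mm² = 7.920e-05 m²
R₍0₎ = ρL/A = (2.55×10^-8)(7.26)/(7.920e-05) = 0.002337 Ω
R₍172₎ = R₍0₎(1 + αΔT) = 0.002337 × (1 + 0.0036×172) = 0.003785 Ω
P = I²R = (260)² × 0.003785 = 256 W

256 W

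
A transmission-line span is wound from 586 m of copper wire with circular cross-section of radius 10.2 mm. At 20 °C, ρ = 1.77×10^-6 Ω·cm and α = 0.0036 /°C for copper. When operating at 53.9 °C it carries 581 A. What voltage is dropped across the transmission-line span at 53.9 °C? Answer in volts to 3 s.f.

20.7 V

ρ = 1.77×10^-6 Ω·cm = 1.77×10^-8 Ω·m
A = πr² = π(1.0200e-02 m)² = 3.269e-04 m²
R₍20₎ = ρL/A = (1.77×10^-8)(586)/(3.269e-04) = 0.03173 Ω
R₍53.9₎ = R₍20₎(1 + αΔT) = 0.03173 × (1 + 0.0036×33.9) = 0.03561 Ω
V = IR = 581 × 0.03561 = 20.7 V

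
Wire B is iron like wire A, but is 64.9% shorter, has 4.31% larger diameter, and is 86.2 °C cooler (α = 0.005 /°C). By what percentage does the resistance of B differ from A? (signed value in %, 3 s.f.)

R ∝ ρL/d² with ρ ∝ (1+αΔT), so R_B/R_A = (1 − 64.9/100) × (1 + 4.31/100)⁻² × (1 − 0.005×86.2)
= 0.351 × 0.9191 × 0.569 = 0.1836
(R_B − R_A)/R_A = 0.1836 − 1 = -81.6%

-81.6%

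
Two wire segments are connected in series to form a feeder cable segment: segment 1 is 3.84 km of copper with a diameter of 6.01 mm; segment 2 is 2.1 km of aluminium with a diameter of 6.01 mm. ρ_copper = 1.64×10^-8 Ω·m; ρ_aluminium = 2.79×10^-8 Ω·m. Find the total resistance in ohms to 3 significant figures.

Segment 1: A = π(d/2)² = π(3.0050e-03 m)² = 2.837e-05 m²
R₁ = ρL/A = (1.64×10^-8)(3840)/(2.837e-05) = 2.22 Ω
R₂ = (2.79×10^-8)(2100)/(2.837e-05) = 2.065 Ω
R = R₁ + R₂ = 4.29 Ω

4.29 Ω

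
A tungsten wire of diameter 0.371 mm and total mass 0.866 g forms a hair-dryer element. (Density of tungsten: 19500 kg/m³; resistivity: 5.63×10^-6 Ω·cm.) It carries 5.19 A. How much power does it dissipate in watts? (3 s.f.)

ρ = 5.63×10^-6 Ω·cm = 5.63×10^-8 Ω·m
A = π(d/2)² = π(1.8550e-04 m)² = 1.0810e-07 m²
L = m/(density·A) = 8.660×10^-4/(19500×1.0810e-07) = 0.4108 m
R = ρL/A = (5.63×10^-8)(0.4108)/(1.0810e-07) = 0.214 Ω
P = I²R = (5.19)² × 0.214 = 5.76 W

5.76 W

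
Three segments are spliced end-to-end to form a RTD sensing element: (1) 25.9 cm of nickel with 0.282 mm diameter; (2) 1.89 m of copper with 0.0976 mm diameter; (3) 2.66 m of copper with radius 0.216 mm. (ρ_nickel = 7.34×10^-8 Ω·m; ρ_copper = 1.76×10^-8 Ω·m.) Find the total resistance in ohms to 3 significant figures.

5.07 Ω

Seg 1: A = π(d/2)² = π(1.4100e-04 m)² = 6.246e-08 m²
R_1 = (7.34×10^-8)(0.259)/(6.246e-08) = 0.3044 Ω
Seg 2: A = π(d/2)² = π(4.8800e-05 m)² = 7.482e-09 m²
R_2 = (1.76×10^-8)(1.89)/(7.482e-09) = 4.446 Ω
Seg 3: A = πr² = π(2.1600e-04 m)² = 1.466e-07 m²
R_3 = (1.76×10^-8)(2.66)/(1.466e-07) = 0.3194 Ω
R_total = R_1 + R_2 + R_3 = 5.07 Ω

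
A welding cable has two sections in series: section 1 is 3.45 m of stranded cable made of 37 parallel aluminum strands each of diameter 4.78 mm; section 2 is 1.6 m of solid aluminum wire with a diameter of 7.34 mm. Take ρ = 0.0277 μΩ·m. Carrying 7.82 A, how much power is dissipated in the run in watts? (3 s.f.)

0.0729 W

ρ = 0.0277 μΩ·m = 2.77×10^-8 Ω·m
Section 1: A_strand = π(2.3900e-03)² = 1.795e-05 m²; R₁ = ρL/(N·A_s) = (2.77×10^-8)(3.45)/(37×1.795e-05) = 1.439×10^-4 Ω
Section 2: A = π(d/2)² = π(3.6700e-03 m)² = 4.231e-05 m²
R₂ = (2.77×10^-8)(1.6)/(4.231e-05) = 0.001047 Ω
R = R₁ + R₂ = 0.001191 Ω
P = I²R = (7.82)² × 0.001191 = 0.0729 W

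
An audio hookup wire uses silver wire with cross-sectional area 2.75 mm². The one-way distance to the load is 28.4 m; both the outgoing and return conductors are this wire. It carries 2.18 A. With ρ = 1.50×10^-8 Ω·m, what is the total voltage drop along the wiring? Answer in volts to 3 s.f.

0.675 V

A = 2.75 mm² = 2.750e-06 m²
Total conductor length (both ways) L = 2 × 28.4 = 56.8 m
R = ρL/A = (1.50×10^-8)(56.8)/(2.750e-06) = 0.3098 Ω
V = IR = 2.18 × 0.3098 = 0.675 V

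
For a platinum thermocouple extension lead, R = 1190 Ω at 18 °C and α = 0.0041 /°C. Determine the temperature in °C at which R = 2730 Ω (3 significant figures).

334 °C

R = R₀(1 + α(T − T₀)) ⇒ T = T₀ + (R/R₀ − 1)/α
T = 18 + (2730/1190 − 1)/0.0041 = 18 + (1.294)/0.0041 = 334 °C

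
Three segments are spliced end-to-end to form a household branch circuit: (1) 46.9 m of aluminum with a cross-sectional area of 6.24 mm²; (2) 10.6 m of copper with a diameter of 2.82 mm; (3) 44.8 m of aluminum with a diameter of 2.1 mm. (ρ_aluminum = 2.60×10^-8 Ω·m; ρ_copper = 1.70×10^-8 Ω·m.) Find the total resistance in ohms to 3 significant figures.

Seg 1: A = 6.24 mm² = 6.240e-06 m²
R_1 = (2.60×10^-8)(46.9)/(6.240e-06) = 0.1954 Ω
Seg 2: A = π(d/2)² = π(1.4100e-03 m)² = 6.246e-06 m²
R_2 = (1.70×10^-8)(10.6)/(6.246e-06) = 0.02885 Ω
Seg 3: A = π(d/2)² = π(1.0500e-03 m)² = 3.464e-06 m²
R_3 = (2.60×10^-8)(44.8)/(3.464e-06) = 0.3363 Ω
R_total = R_1 + R_2 + R_3 = 0.561 Ω

0.561 Ω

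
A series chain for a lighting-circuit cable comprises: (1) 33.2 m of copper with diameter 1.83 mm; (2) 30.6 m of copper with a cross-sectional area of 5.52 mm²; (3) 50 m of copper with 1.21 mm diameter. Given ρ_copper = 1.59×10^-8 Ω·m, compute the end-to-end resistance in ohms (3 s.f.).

0.980 Ω

Seg 1: A = π(d/2)² = π(9.1500e-04 m)² = 2.630e-06 m²
R_1 = (1.59×10^-8)(33.2)/(2.630e-06) = 0.2007 Ω
Seg 2: A = 5.52 mm² = 5.520e-06 m²
R_2 = (1.59×10^-8)(30.6)/(5.520e-06) = 0.08814 Ω
Seg 3: A = π(d/2)² = π(6.0500e-04 m)² = 1.150e-06 m²
R_3 = (1.59×10^-8)(50)/(1.150e-06) = 0.6914 Ω
R_total = R_1 + R_2 + R_3 = 0.980 Ω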